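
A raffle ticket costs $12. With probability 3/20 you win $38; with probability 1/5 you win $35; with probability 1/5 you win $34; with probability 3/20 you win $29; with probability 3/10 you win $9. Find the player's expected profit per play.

E[payout] = 38·3/20 + 35·1/5 + 34·1/5 + 29·3/20 + 9·3/10
 = 57/10 + 7 + 34/5 + 87/20 + 27/10
 = 531/20
Net = 531/20 - 12 = 291/20

14.55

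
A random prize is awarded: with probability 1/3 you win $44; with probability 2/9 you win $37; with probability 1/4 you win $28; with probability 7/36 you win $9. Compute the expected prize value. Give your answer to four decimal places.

E[payout] = 44·1/3 + 37·2/9 + 28·1/4 + 9·7/36
 = 44/3 + 74/9 + 7 + 7/4
 = 1139/36

31.6389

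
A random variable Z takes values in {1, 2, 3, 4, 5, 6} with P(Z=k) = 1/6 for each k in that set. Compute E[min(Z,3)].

2.5

E[min(Z,3)] = Σ min(z,3)·P(Z=z)
 = 1·1/6 + 2·1/6 + 3·1/6 + 3·1/6 + 3·1/6 + 3·1/6
 = 1/6 + 1/3 + 1/2 + 1/2 + 1/2 + 1/2
 = 5/2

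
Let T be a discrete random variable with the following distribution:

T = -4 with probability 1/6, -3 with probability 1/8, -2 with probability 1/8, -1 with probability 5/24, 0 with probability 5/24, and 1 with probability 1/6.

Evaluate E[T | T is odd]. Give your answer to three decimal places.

P(T is odd) = 1/8 + 5/24 + 1/6 = 1/2.
E[T | T is odd] = [(-3)·1/8 + (-1)·5/24 + 1·1/6] / (1/2)
 = -5/12 / (1/2)
 = -5/6

-0.833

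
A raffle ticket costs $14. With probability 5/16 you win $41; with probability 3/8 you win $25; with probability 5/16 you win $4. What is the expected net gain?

E[payout] = 41·5/16 + 25·3/8 + 4·5/16
 = 205/16 + 75/8 + 5/4
 = 375/16
Net = 375/16 - 14 = 151/16

9.4375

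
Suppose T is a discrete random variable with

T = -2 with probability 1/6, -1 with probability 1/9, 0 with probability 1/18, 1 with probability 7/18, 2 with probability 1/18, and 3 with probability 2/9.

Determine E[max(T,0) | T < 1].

0

P(T < 1) = 1/6 + 1/9 + 1/18 = 1/3.
E[max(T,0) | T < 1] = [0·1/6 + 0·1/9 + 0·1/18] / (1/3)
 = 0 / (1/3)
 = 0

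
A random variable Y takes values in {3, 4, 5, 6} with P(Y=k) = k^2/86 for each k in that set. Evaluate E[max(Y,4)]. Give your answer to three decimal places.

5.128

E[max(Y,4)] = Σ max(y,4)·P(Y=y)
 = 4·9/86 + 4·8/43 + 5·25/86 + 6·18/43
 = 18/43 + 32/43 + 125/86 + 108/43
 = 441/86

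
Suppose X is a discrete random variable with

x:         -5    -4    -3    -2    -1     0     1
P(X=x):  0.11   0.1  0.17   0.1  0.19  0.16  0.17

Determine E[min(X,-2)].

-2.7

E[min(X,-2)] = Σ min(x,-2)·P(X=x)
 = (-5)·0.11 + (-4)·0.1 + (-3)·0.17 + (-2)·0.1 + (-2)·0.19 + (-2)·0.16 + (-2)·0.17
 = (-0.55) + (-0.4) + (-0.51) + (-0.2) + (-0.38) + (-0.32) + (-0.34)
 = -2.7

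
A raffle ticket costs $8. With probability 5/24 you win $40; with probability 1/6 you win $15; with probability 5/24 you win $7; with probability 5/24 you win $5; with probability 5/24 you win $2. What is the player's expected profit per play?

E[payout] = 40·5/24 + 15·1/6 + 7·5/24 + 5·5/24 + 2·5/24
 = 25/3 + 5/2 + 35/24 + 25/24 + 5/12
 = 55/4
Net = 55/4 - 8 = 23/4

5.75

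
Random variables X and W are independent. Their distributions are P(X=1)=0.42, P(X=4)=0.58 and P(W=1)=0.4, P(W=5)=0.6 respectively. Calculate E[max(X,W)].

E[max(X,W)] = Σ_x Σ_w max(x,w) · P(X=x)P(W=w)
 = 1·0.168 + 5·0.252 + 4·0.232 + 5·0.348
 = 0.168 + 1.26 + 0.928 + 1.74
 = 4.096

4.096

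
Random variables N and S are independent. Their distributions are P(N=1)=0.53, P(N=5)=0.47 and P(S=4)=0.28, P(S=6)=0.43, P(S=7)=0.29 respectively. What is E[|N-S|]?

3.1132

E[|N-S|] = Σ_n Σ_s |n-s| · P(N=n)P(S=s)
 = 3·0.1484 + 5·0.2279 + 6·0.1537 + 1·0.1316 + 1·0.2021 + 2·0.1363
 = 0.4452 + 1.1395 + 0.9222 + 0.1316 + 0.2021 + 0.2726
 = 3.1132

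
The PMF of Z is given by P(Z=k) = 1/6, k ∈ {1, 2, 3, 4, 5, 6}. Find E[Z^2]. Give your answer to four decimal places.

15.1667

E[Z^2] = Σ z^2·P(Z=z)
 = 1·1/6 + 4·1/6 + 9·1/6 + 16·1/6 + 25·1/6 + 36·1/6
 = 1/6 + 2/3 + 3/2 + 8/3 + 25/6 + 6
 = 91/6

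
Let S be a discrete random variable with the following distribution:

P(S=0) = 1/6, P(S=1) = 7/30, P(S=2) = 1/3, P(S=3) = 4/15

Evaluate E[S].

E[S] = Σ s·P(S=s)
 = 0·1/6 + 1·7/30 + 2·1/3 + 3·4/15
 = 0 + 7/30 + 2/3 + 4/5
 = 17/10

1.7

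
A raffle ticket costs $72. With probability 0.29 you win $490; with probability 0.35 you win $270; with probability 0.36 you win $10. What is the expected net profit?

E[payout] = 490·0.29 + 270·0.35 + 10·0.36
 = 142.1 + 94.5 + 3.6
 = 240.2
Net = 240.2 - 72 = 168.2

168.2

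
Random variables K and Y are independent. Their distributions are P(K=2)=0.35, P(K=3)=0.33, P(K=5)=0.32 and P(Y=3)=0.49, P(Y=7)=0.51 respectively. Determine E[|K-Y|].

E[|K-Y|] = Σ_k Σ_y |k-y| · P(K=k)P(Y=y)
 = 1·0.1715 + 5·0.1785 + 0·0.1617 + 4·0.1683 + 2·0.1568 + 2·0.1632
 = 0.1715 + 0.8925 + 0 + 0.6732 + 0.3136 + 0.3264
 = 2.3772

2.3772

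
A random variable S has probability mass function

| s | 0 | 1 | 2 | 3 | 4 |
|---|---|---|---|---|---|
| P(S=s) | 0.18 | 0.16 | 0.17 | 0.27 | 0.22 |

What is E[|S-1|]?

E[|S-1|] = Σ |s-1|·P(S=s)
 = 1·0.18 + 0·0.16 + 1·0.17 + 2·0.27 + 3·0.22
 = 0.18 + 0 + 0.17 + 0.54 + 0.66
 = 1.55

1.55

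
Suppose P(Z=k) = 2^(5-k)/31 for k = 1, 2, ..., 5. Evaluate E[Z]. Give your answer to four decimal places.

1.8387

E[Z] = Σ z·P(Z=z)
 = 1·16/31 + 2·8/31 + 3·4/31 + 4·2/31 + 5·1/31
 = 16/31 + 16/31 + 12/31 + 8/31 + 5/31
 = 57/31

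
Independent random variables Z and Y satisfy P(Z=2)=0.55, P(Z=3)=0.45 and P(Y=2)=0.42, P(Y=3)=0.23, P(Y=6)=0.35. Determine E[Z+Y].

E[Z+Y] = Σ_z Σ_y (z+y) · P(Z=z)P(Y=y)
 = 4·0.231 + 5·0.1265 + 8·0.1925 + 5·0.189 + 6·0.1035 + 9·0.1575
 = 0.924 + 0.6325 + 1.54 + 0.945 + 0.621 + 1.4175
 = 6.08

6.08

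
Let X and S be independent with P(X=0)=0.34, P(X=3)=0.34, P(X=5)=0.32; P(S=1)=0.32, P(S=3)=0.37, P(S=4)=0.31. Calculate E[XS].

E[XS] = Σ_x Σ_s xs · P(X=x)P(S=s)
 = 0·0.1088 + 0·0.1258 + 0·0.1054 + 3·0.1088 + 9·0.1258 + 12·0.1054 + 5·0.1024 + 15·0.1184 + 20·0.0992
 = 0 + 0 + 0 + 0.3264 + 1.1322 + 1.2648 + 0.512 + 1.776 + 1.984
 = 6.9954

6.9954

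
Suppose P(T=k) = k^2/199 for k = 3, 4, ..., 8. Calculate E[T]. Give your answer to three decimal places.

6.467

E[T] = Σ t·P(T=t)
 = 3·9/199 + 4·16/199 + 5·25/199 + 6·36/199 + 7·49/199 + 8·64/199
 = 27/199 + 64/199 + 125/199 + 216/199 + 343/199 + 512/199
 = 1287/199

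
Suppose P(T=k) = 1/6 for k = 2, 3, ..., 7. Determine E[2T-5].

4

E[2T-5] = Σ (2t-5)·P(T=t)
 = (-1)·1/6 + 1·1/6 + 3·1/6 + 5·1/6 + 7·1/6 + 9·1/6
 = (-1/6) + 1/6 + 1/2 + 5/6 + 7/6 + 3/2
 = 4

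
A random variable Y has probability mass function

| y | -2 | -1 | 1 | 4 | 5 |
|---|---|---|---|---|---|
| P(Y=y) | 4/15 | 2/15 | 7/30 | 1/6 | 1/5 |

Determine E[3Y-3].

E[3Y-3] = Σ (3y-3)·P(Y=y)
 = (-9)·4/15 + (-6)·2/15 + 0·7/30 + 9·1/6 + 12·1/5
 = (-12/5) + (-4/5) + 0 + 3/2 + 12/5
 = 7/10

0.7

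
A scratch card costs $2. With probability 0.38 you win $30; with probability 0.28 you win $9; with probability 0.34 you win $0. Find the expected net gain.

E[payout] = 30·0.38 + 9·0.28 + 0·0.34
 = 11.4 + 2.52 + 0
 = 13.92
Net = 13.92 - 2 = 11.92

11.92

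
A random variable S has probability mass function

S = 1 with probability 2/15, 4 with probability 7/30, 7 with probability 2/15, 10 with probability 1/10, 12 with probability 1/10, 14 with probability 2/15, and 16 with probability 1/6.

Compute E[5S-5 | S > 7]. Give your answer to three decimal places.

62.333

P(S > 7) = 1/10 + 1/10 + 2/15 + 1/6 = 1/2.
E[5S-5 | S > 7] = [45·1/10 + 55·1/10 + 65·2/15 + 75·1/6] / (1/2)
 = 187/6 / (1/2)
 = 187/3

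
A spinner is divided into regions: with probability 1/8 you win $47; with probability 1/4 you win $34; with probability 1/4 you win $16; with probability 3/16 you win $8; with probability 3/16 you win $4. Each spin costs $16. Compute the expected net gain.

4.625

E[payout] = 47·1/8 + 34·1/4 + 16·1/4 + 8·3/16 + 4·3/16
 = 47/8 + 17/2 + 4 + 3/2 + 3/4
 = 165/8
Net = 165/8 - 16 = 37/8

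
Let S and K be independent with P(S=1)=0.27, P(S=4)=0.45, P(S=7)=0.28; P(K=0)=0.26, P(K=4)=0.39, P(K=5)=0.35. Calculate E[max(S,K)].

4.8814

E[max(S,K)] = Σ_s Σ_k max(s,k) · P(S=s)P(K=k)
 = 1·0.0702 + 4·0.1053 + 5·0.0945 + 4·0.117 + 4·0.1755 + 5·0.1575 + 7·0.0728 + 7·0.1092 + 7·0.098
 = 0.0702 + 0.4212 + 0.4725 + 0.468 + 0.702 + 0.7875 + 0.5096 + 0.7644 + 0.686
 = 4.8814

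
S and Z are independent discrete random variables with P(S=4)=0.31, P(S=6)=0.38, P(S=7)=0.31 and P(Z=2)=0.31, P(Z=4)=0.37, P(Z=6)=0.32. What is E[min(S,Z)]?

E[min(S,Z)] = Σ_s Σ_z min(s,z) · P(S=s)P(Z=z)
 = 2·0.0961 + 4·0.1147 + 4·0.0992 + 2·0.1178 + 4·0.1406 + 6·0.1216 + 2·0.0961 + 4·0.1147 + 6·0.0992
 = 0.1922 + 0.4588 + 0.3968 + 0.2356 + 0.5624 + 0.7296 + 0.1922 + 0.4588 + 0.5952
 = 3.8216

3.8216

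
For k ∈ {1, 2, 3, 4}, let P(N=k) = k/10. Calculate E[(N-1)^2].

5

E[(N-1)^2] = Σ (n-1)^2·P(N=n)
 = 0·1/10 + 1·1/5 + 4·3/10 + 9·2/5
 = 0 + 1/5 + 6/5 + 18/5
 = 5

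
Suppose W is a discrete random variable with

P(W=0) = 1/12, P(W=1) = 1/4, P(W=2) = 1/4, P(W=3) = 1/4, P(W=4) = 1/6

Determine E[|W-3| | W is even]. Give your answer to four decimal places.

1.3333

P(W is even) = 1/12 + 1/4 + 1/6 = 1/2.
E[|W-3| | W is even] = [3·1/12 + 1·1/4 + 1·1/6] / (1/2)
 = 2/3 / (1/2)
 = 4/3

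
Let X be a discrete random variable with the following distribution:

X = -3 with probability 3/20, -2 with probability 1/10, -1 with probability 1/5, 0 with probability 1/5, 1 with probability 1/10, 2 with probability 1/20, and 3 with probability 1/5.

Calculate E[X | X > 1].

2.8

P(X > 1) = 1/20 + 1/5 = 1/4.
E[X | X > 1] = [2·1/20 + 3·1/5] / (1/4)
 = 7/10 / (1/4)
 = 14/5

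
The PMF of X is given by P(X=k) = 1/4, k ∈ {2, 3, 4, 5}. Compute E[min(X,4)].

3.25

E[min(X,4)] = Σ min(x,4)·P(X=x)
 = 2·1/4 + 3·1/4 + 4·1/4 + 4·1/4
 = 1/2 + 3/4 + 1 + 1
 = 13/4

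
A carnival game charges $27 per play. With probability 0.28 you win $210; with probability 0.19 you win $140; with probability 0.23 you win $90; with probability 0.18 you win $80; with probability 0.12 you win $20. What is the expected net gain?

95.9

E[payout] = 210·0.28 + 140·0.19 + 90·0.23 + 80·0.18 + 20·0.12
 = 58.8 + 26.6 + 20.7 + 14.4 + 2.4
 = 122.9
Net = 122.9 - 27 = 95.9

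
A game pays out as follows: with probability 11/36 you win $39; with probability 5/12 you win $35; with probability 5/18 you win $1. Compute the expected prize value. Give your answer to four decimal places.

E[payout] = 39·11/36 + 35·5/12 + 1·5/18
 = 143/12 + 175/12 + 5/18
 = 241/9

26.7778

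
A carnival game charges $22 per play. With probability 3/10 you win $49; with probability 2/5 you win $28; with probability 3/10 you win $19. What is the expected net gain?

9.6

E[payout] = 49·3/10 + 28·2/5 + 19·3/10
 = 147/10 + 56/5 + 57/10
 = 158/5
Net = 158/5 - 22 = 48/5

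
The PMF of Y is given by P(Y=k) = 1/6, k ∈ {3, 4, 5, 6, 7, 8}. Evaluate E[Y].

5.5

E[Y] = Σ y·P(Y=y)
 = 3·1/6 + 4·1/6 + 5·1/6 + 6·1/6 + 7·1/6 + 8·1/6
 = 1/2 + 2/3 + 5/6 + 1 + 7/6 + 4/3
 = 11/2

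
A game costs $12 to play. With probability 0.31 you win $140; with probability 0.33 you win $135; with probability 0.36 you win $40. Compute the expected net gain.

90.35

E[payout] = 140·0.31 + 135·0.33 + 40·0.36
 = 43.4 + 44.55 + 14.4
 = 102.35
Net = 102.35 - 12 = 90.35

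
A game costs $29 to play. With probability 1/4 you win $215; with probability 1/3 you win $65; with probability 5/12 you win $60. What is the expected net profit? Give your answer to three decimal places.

E[payout] = 215·1/4 + 65·1/3 + 60·5/12
 = 215/4 + 65/3 + 25
 = 1205/12
Net = 1205/12 - 29 = 857/12

71.417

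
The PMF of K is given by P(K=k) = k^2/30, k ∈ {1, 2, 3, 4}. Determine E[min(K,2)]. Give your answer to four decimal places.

E[min(K,2)] = Σ min(k,2)·P(K=k)
 = 1·1/30 + 2·2/15 + 2·3/10 + 2·8/15
 = 1/30 + 4/15 + 3/5 + 16/15
 = 59/30

1.9667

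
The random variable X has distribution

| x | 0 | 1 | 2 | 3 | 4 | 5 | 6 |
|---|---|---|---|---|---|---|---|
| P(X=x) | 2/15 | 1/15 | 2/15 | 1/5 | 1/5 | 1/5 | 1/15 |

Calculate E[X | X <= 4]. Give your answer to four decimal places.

2.3636

P(X <= 4) = 2/15 + 1/15 + 2/15 + 1/5 + 1/5 = 11/15.
E[X | X <= 4] = [0·2/15 + 1·1/15 + 2·2/15 + 3·1/5 + 4·1/5] / (11/15)
 = 26/15 / (11/15)
 = 26/11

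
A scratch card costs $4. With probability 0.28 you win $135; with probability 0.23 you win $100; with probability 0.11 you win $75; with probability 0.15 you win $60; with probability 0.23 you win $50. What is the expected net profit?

E[payout] = 135·0.28 + 100·0.23 + 75·0.11 + 60·0.15 + 50·0.23
 = 37.8 + 23 + 8.25 + 9 + 11.5
 = 89.55
Net = 89.55 - 4 = 85.55

85.55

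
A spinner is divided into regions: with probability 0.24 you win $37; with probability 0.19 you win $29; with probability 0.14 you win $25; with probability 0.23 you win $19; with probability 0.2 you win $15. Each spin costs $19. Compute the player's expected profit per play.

6.26

E[payout] = 37·0.24 + 29·0.19 + 25·0.14 + 19·0.23 + 15·0.2
 = 8.88 + 5.51 + 3.5 + 4.37 + 3
 = 25.26
Net = 25.26 - 19 = 6.26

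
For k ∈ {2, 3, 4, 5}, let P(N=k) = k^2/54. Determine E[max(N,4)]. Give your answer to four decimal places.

4.4630

E[max(N,4)] = Σ max(n,4)·P(N=n)
 = 4·2/27 + 4·1/6 + 4·8/27 + 5·25/54
 = 8/27 + 2/3 + 32/27 + 125/54
 = 241/54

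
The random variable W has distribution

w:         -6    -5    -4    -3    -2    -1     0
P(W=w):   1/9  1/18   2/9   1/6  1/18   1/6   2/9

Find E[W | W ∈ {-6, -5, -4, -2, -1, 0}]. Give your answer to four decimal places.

-2.5333

P(W ∈ {-6, -5, -4, -2, -1, 0}) = 1/9 + 1/18 + 2/9 + 1/18 + 1/6 + 2/9 = 5/6.
E[W | W ∈ {-6, -5, -4, -2, -1, 0}] = [(-6)·1/9 + (-5)·1/18 + (-4)·2/9 + (-2)·1/18 + (-1)·1/6 + 0·2/9] / (5/6)
 = -19/9 / (5/6)
 = -38/15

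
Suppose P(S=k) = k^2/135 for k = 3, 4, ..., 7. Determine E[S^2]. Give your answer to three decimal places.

34.511

E[S^2] = Σ s^2·P(S=s)
 = 9·1/15 + 16·16/135 + 25·5/27 + 36·4/15 + 49·49/135
 = 3/5 + 256/135 + 125/27 + 48/5 + 2401/135
 = 1553/45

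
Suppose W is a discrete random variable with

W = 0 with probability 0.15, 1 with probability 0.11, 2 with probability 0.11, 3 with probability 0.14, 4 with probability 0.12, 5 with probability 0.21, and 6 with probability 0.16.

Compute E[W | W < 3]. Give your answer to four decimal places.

P(W < 3) = 0.15 + 0.11 + 0.11 = 0.37.
E[W | W < 3] = [0·0.15 + 1·0.11 + 2·0.11] / 0.37
 = 0.33 / 0.37
 = 33/37

0.8919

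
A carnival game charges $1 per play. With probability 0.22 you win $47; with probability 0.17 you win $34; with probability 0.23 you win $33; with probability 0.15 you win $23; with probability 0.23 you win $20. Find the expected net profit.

30.76

E[payout] = 47·0.22 + 34·0.17 + 33·0.23 + 23·0.15 + 20·0.23
 = 10.34 + 5.78 + 7.59 + 3.45 + 4.6
 = 31.76
Net = 31.76 - 1 = 30.76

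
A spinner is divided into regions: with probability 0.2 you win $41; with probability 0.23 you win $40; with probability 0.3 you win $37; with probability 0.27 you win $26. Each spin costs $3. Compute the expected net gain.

E[payout] = 41·0.2 + 40·0.23 + 37·0.3 + 26·0.27
 = 8.2 + 9.2 + 11.1 + 7.02
 = 35.52
Net = 35.52 - 3 = 32.52

32.52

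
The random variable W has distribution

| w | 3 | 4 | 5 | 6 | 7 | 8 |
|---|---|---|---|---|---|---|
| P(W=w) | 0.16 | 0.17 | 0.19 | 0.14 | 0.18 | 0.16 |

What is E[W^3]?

E[W^3] = Σ w^3·P(W=w)
 = 27·0.16 + 64·0.17 + 125·0.19 + 216·0.14 + 343·0.18 + 512·0.16
 = 4.32 + 10.88 + 23.75 + 30.24 + 61.74 + 81.92
 = 212.85

212.85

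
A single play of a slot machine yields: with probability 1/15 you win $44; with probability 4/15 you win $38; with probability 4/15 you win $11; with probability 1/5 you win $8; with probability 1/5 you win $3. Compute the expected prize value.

18.2

E[payout] = 44·1/15 + 38·4/15 + 11·4/15 + 8·1/5 + 3·1/5
 = 44/15 + 152/15 + 44/15 + 8/5 + 3/5
 = 91/5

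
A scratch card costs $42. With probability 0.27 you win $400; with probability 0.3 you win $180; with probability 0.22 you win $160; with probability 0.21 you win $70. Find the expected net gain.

E[payout] = 400·0.27 + 180·0.3 + 160·0.22 + 70·0.21
 = 108 + 54 + 35.2 + 14.7
 = 211.9
Net = 211.9 - 42 = 169.9

169.9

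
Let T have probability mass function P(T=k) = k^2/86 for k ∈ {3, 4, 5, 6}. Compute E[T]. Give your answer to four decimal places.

E[T] = Σ t·P(T=t)
 = 3·9/86 + 4·8/43 + 5·25/86 + 6·18/43
 = 27/86 + 32/43 + 125/86 + 108/43
 = 216/43

5.0233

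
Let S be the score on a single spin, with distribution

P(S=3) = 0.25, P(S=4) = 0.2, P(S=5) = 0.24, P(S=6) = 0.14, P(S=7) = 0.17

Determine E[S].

4.78

E[S] = Σ s·P(S=s)
 = 3·0.25 + 4·0.2 + 5·0.24 + 6·0.14 + 7·0.17
 = 0.75 + 0.8 + 1.2 + 0.84 + 1.19
 = 4.78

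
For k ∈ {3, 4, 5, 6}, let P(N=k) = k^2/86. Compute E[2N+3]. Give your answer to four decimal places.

13.0465

E[2N+3] = Σ (2n+3)·P(N=n)
 = 9·9/86 + 11·8/43 + 13·25/86 + 15·18/43
 = 81/86 + 88/43 + 325/86 + 270/43
 = 561/43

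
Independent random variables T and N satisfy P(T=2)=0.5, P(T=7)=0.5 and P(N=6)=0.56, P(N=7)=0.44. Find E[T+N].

E[T+N] = Σ_t Σ_n (t+n) · P(T=t)P(N=n)
 = 8·0.28 + 9·0.22 + 13·0.28 + 14·0.22
 = 2.24 + 1.98 + 3.64 + 3.08
 = 10.94

10.94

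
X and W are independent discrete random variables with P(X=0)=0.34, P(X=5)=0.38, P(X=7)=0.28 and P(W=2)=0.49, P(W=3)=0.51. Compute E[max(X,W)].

4.7134

E[max(X,W)] = Σ_x Σ_w max(x,w) · P(X=x)P(W=w)
 = 2·0.1666 + 3·0.1734 + 5·0.1862 + 5·0.1938 + 7·0.1372 + 7·0.1428
 = 0.3332 + 0.5202 + 0.931 + 0.969 + 0.9604 + 0.9996
 = 4.7134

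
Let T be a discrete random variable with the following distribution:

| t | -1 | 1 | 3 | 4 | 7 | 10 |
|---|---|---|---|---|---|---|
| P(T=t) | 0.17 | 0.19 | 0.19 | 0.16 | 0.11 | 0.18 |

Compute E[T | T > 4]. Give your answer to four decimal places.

8.8621

P(T > 4) = 0.11 + 0.18 = 0.29.
E[T | T > 4] = [7·0.11 + 10·0.18] / 0.29
 = 2.57 / 0.29
 = 257/29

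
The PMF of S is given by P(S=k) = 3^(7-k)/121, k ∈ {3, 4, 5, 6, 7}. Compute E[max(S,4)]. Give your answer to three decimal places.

4.149

E[max(S,4)] = Σ max(s,4)·P(S=s)
 = 4·81/121 + 4·27/121 + 5·9/121 + 6·3/121 + 7·1/121
 = 324/121 + 108/121 + 45/121 + 18/121 + 7/121
 = 502/121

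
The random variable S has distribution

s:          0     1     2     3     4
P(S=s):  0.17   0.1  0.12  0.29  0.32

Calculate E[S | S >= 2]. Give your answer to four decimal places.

3.2740

P(S >= 2) = 0.12 + 0.29 + 0.32 = 0.73.
E[S | S >= 2] = [2·0.12 + 3·0.29 + 4·0.32] / 0.73
 = 2.39 / 0.73
 = 239/73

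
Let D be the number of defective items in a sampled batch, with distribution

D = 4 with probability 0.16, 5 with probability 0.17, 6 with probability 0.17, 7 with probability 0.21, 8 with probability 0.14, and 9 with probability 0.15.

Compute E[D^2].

44.33

E[D^2] = Σ d^2·P(D=d)
 = 16·0.16 + 25·0.17 + 36·0.17 + 49·0.21 + 64·0.14 + 81·0.15
 = 2.56 + 4.25 + 6.12 + 10.29 + 8.96 + 12.15
 = 44.33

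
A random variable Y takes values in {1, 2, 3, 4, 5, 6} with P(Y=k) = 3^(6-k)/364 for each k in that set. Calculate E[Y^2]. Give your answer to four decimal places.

E[Y^2] = Σ y^2·P(Y=y)
 = 1·243/364 + 4·81/364 + 9·27/364 + 16·9/364 + 25·3/364 + 36·1/364
 = 243/364 + 81/91 + 243/364 + 36/91 + 75/364 + 9/91
 = 1065/364

2.9258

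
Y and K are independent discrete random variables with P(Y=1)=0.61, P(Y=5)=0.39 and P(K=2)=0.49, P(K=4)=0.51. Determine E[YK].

E[YK] = Σ_y Σ_k yk · P(Y=y)P(K=k)
 = 2·0.2989 + 4·0.3111 + 10·0.1911 + 20·0.1989
 = 0.5978 + 1.2444 + 1.911 + 3.978
 = 7.7312

7.7312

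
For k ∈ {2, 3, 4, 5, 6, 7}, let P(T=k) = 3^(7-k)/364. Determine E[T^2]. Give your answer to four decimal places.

E[T^2] = Σ t^2·P(T=t)
 = 4·243/364 + 9·81/364 + 16·27/364 + 25·9/364 + 36·3/364 + 49·1/364
 = 243/91 + 729/364 + 108/91 + 225/364 + 27/91 + 7/52
 = 2515/364

6.9093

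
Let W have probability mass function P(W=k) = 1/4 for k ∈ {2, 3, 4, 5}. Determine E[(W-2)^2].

E[(W-2)^2] = Σ (w-2)^2·P(W=w)
 = 0·1/4 + 1·1/4 + 4·1/4 + 9·1/4
 = 0 + 1/4 + 1 + 9/4
 = 7/2

3.5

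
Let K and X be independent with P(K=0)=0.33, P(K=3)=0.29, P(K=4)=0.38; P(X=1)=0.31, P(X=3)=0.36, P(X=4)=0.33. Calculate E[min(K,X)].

1.72

E[min(K,X)] = Σ_k Σ_x min(k,x) · P(K=k)P(X=x)
 = 0·0.1023 + 0·0.1188 + 0·0.1089 + 1·0.0899 + 3·0.1044 + 3·0.0957 + 1·0.1178 + 3·0.1368 + 4·0.1254
 = 0 + 0 + 0 + 0.0899 + 0.3132 + 0.2871 + 0.1178 + 0.4104 + 0.5016
 = 1.72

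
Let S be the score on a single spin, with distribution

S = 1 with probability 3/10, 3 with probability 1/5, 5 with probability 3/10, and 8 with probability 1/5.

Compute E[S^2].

22.4

E[S^2] = Σ s^2·P(S=s)
 = 1·3/10 + 9·1/5 + 25·3/10 + 64·1/5
 = 3/10 + 9/5 + 15/2 + 64/5
 = 112/5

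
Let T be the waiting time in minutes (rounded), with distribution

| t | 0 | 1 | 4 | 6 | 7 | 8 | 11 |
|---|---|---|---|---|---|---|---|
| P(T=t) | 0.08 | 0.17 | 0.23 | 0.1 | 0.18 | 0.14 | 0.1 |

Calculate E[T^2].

37.33

E[T^2] = Σ t^2·P(T=t)
 = 0·0.08 + 1·0.17 + 16·0.23 + 36·0.1 + 49·0.18 + 64·0.14 + 121·0.1
 = 0 + 0.17 + 3.68 + 3.6 + 8.82 + 8.96 + 12.1
 = 37.33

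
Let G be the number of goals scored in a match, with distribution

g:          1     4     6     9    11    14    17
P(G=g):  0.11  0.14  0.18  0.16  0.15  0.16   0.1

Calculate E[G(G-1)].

E[G(G-1)] = Σ g(g-1)·P(G=g)
 = 0·0.11 + 12·0.14 + 30·0.18 + 72·0.16 + 110·0.15 + 182·0.16 + 272·0.1
 = 0 + 1.68 + 5.4 + 11.52 + 16.5 + 29.12 + 27.2
 = 91.42

91.42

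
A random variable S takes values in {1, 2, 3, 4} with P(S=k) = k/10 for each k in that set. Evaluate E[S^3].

35.4

E[S^3] = Σ s^3·P(S=s)
 = 1·1/10 + 8·1/5 + 27·3/10 + 64·2/5
 = 1/10 + 8/5 + 81/10 + 128/5
 = 177/5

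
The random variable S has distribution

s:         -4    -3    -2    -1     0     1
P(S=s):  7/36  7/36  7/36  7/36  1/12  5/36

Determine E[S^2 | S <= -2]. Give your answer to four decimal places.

P(S <= -2) = 7/36 + 7/36 + 7/36 = 7/12.
E[S^2 | S <= -2] = [16·7/36 + 9·7/36 + 4·7/36] / (7/12)
 = 203/36 / (7/12)
 = 29/3

9.6667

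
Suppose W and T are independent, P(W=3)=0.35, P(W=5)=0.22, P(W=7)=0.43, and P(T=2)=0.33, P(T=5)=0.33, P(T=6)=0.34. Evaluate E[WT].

E[WT] = Σ_w Σ_t wt · P(W=w)P(T=t)
 = 6·0.1155 + 15·0.1155 + 18·0.119 + 10·0.0726 + 25·0.0726 + 30·0.0748 + 14·0.1419 + 35·0.1419 + 42·0.1462
 = 0.693 + 1.7325 + 2.142 + 0.726 + 1.815 + 2.244 + 1.9866 + 4.9665 + 6.1404
 = 22.446

22.446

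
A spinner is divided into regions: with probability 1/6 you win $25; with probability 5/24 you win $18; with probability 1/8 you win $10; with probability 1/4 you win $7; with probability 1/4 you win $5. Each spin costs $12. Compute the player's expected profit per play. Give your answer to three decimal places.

E[payout] = 25·1/6 + 18·5/24 + 10·1/8 + 7·1/4 + 5·1/4
 = 25/6 + 15/4 + 5/4 + 7/4 + 5/4
 = 73/6
Net = 73/6 - 12 = 1/6

0.167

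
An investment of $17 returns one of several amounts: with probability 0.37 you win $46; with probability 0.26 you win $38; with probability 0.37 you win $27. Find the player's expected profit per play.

19.89

E[payout] = 46·0.37 + 38·0.26 + 27·0.37
 = 17.02 + 9.88 + 9.99
 = 36.89
Net = 36.89 - 17 = 19.89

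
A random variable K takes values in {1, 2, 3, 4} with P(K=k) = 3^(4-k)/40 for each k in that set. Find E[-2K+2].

-0.9

E[-2K+2] = Σ (-2k+2)·P(K=k)
 = 0·27/40 + (-2)·9/40 + (-4)·3/40 + (-6)·1/40
 = 0 + (-9/20) + (-3/10) + (-3/20)
 = -9/10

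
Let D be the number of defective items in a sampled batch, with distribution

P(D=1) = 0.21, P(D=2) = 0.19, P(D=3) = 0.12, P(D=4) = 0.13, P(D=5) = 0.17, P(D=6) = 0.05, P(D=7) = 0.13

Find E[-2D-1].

E[-2D-1] = Σ (-2d-1)·P(D=d)
 = (-3)·0.21 + (-5)·0.19 + (-7)·0.12 + (-9)·0.13 + (-11)·0.17 + (-13)·0.05 + (-15)·0.13
 = (-0.63) + (-0.95) + (-0.84) + (-1.17) + (-1.87) + (-0.65) + (-1.95)
 = -8.06

-8.06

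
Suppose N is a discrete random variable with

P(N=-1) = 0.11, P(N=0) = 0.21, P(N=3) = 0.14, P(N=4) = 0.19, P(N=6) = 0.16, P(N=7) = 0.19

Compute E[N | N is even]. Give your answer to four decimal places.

P(N is even) = 0.21 + 0.19 + 0.16 = 0.56.
E[N | N is even] = [0·0.21 + 4·0.19 + 6·0.16] / 0.56
 = 1.72 / 0.56
 = 43/14

3.0714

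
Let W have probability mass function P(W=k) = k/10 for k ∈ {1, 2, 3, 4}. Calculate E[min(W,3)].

E[min(W,3)] = Σ min(w,3)·P(W=w)
 = 1·1/10 + 2·1/5 + 3·3/10 + 3·2/5
 = 1/10 + 2/5 + 9/10 + 6/5
 = 13/5

2.6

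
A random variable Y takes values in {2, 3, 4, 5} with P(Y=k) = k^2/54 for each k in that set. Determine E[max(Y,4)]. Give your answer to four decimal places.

4.4630

E[max(Y,4)] = Σ max(y,4)·P(Y=y)
 = 4·2/27 + 4·1/6 + 4·8/27 + 5·25/54
 = 8/27 + 2/3 + 32/27 + 125/54
 = 241/54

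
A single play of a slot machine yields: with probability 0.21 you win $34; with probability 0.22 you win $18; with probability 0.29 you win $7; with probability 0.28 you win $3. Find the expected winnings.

13.97

E[payout] = 34·0.21 + 18·0.22 + 7·0.29 + 3·0.28
 = 7.14 + 3.96 + 2.03 + 0.84
 = 13.97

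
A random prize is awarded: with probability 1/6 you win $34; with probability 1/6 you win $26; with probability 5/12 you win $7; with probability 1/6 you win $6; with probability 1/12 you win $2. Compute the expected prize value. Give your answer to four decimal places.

14.0833

E[payout] = 34·1/6 + 26·1/6 + 7·5/12 + 6·1/6 + 2·1/12
 = 17/3 + 13/3 + 35/12 + 1 + 1/6
 = 169/12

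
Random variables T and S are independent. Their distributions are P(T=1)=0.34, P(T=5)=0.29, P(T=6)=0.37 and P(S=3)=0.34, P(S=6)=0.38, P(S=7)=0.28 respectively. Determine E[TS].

E[TS] = Σ_t Σ_s ts · P(T=t)P(S=s)
 = 3·0.1156 + 6·0.1292 + 7·0.0952 + 15·0.0986 + 30·0.1102 + 35·0.0812 + 18·0.1258 + 36·0.1406 + 42·0.1036
 = 0.3468 + 0.7752 + 0.6664 + 1.479 + 3.306 + 2.842 + 2.2644 + 5.0616 + 4.3512
 = 21.0926

21.0926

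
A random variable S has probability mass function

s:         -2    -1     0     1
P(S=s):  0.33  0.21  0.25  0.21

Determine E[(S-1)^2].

4.06

E[(S-1)^2] = Σ (s-1)^2·P(S=s)
 = 9·0.33 + 4·0.21 + 1·0.25 + 0·0.21
 = 2.97 + 0.84 + 0.25 + 0
 = 4.06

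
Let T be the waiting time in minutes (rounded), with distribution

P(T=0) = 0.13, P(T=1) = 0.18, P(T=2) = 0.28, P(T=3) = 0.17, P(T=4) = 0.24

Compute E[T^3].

E[T^3] = Σ t^3·P(T=t)
 = 0·0.13 + 1·0.18 + 8·0.28 + 27·0.17 + 64·0.24
 = 0 + 0.18 + 2.24 + 4.59 + 15.36
 = 22.37

22.37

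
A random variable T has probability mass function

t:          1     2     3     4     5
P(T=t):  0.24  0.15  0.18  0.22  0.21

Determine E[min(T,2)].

E[min(T,2)] = Σ min(t,2)·P(T=t)
 = 1·0.24 + 2·0.15 + 2·0.18 + 2·0.22 + 2·0.21
 = 0.24 + 0.3 + 0.36 + 0.44 + 0.42
 = 1.76

1.76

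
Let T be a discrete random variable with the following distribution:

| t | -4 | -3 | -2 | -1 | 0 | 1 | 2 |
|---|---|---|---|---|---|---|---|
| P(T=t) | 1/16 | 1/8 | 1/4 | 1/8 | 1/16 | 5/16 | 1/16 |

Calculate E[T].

-0.8125

E[T] = Σ t·P(T=t)
 = (-4)·1/16 + (-3)·1/8 + (-2)·1/4 + (-1)·1/8 + 0·1/16 + 1·5/16 + 2·1/16
 = (-1/4) + (-3/8) + (-1/2) + (-1/8) + 0 + 5/16 + 1/8
 = -13/16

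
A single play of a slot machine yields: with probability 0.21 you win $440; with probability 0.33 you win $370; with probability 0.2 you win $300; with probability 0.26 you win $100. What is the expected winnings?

E[payout] = 440·0.21 + 370·0.33 + 300·0.2 + 100·0.26
 = 92.4 + 122.1 + 60 + 26
 = 300.5

300.5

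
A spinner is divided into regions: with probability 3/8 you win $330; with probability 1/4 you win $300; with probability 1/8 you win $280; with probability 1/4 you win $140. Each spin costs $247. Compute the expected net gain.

E[payout] = 330·3/8 + 300·1/4 + 280·1/8 + 140·1/4
 = 495/4 + 75 + 35 + 35
 = 1075/4
Net = 1075/4 - 247 = 87/4

21.75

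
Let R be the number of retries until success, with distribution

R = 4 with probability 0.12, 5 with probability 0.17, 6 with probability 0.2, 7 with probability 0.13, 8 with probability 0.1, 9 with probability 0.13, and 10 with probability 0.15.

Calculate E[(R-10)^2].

E[(R-10)^2] = Σ (r-10)^2·P(R=r)
 = 36·0.12 + 25·0.17 + 16·0.2 + 9·0.13 + 4·0.1 + 1·0.13 + 0·0.15
 = 4.32 + 4.25 + 3.2 + 1.17 + 0.4 + 0.13 + 0
 = 13.47

13.47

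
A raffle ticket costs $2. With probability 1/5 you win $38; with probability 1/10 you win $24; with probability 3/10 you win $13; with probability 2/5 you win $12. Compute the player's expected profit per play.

16.7

E[payout] = 38·1/5 + 24·1/10 + 13·3/10 + 12·2/5
 = 38/5 + 12/5 + 39/10 + 24/5
 = 187/10
Net = 187/10 - 2 = 167/10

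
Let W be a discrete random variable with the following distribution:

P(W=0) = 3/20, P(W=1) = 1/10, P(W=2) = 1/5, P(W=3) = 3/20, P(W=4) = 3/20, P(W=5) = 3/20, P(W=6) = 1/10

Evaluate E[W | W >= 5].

P(W >= 5) = 3/20 + 1/10 = 1/4.
E[W | W >= 5] = [5·3/20 + 6·1/10] / (1/4)
 = 27/20 / (1/4)
 = 27/5

5.4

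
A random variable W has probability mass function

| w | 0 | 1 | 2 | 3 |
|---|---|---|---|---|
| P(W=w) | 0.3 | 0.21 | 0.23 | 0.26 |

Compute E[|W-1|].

1.05

E[|W-1|] = Σ |w-1|·P(W=w)
 = 1·0.3 + 0·0.21 + 1·0.23 + 2·0.26
 = 0.3 + 0 + 0.23 + 0.52
 = 1.05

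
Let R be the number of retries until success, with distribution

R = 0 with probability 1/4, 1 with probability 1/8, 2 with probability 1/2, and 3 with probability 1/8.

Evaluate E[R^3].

E[R^3] = Σ r^3·P(R=r)
 = 0·1/4 + 1·1/8 + 8·1/2 + 27·1/8
 = 0 + 1/8 + 4 + 27/8
 = 15/2

7.5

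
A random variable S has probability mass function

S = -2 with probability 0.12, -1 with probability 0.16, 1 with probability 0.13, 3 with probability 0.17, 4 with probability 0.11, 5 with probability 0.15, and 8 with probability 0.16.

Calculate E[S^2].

E[S^2] = Σ s^2·P(S=s)
 = 4·0.12 + 1·0.16 + 1·0.13 + 9·0.17 + 16·0.11 + 25·0.15 + 64·0.16
 = 0.48 + 0.16 + 0.13 + 1.53 + 1.76 + 3.75 + 10.24
 = 18.05

18.05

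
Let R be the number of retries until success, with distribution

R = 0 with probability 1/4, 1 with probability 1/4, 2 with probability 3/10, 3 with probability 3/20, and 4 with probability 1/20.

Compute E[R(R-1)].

2.1

E[R(R-1)] = Σ r(r-1)·P(R=r)
 = 0·1/4 + 0·1/4 + 2·3/10 + 6·3/20 + 12·1/20
 = 0 + 0 + 3/5 + 9/10 + 3/5
 = 21/10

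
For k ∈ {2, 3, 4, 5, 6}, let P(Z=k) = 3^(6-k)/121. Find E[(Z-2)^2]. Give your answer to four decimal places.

0.8760

E[(Z-2)^2] = Σ (z-2)^2·P(Z=z)
 = 0·81/121 + 1·27/121 + 4·9/121 + 9·3/121 + 16·1/121
 = 0 + 27/121 + 36/121 + 27/121 + 16/121
 = 106/121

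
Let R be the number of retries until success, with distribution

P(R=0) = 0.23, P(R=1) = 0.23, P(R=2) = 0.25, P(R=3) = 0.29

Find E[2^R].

4.01

E[2^R] = Σ 2^r·P(R=r)
 = 1·0.23 + 2·0.23 + 4·0.25 + 8·0.29
 = 0.23 + 0.46 + 1 + 2.32
 = 4.01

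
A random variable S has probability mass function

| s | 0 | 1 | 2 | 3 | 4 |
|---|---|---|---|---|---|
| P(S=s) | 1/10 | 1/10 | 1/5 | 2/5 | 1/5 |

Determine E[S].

2.5

E[S] = Σ s·P(S=s)
 = 0·1/10 + 1·1/10 + 2·1/5 + 3·2/5 + 4·1/5
 = 0 + 1/10 + 2/5 + 6/5 + 4/5
 = 5/2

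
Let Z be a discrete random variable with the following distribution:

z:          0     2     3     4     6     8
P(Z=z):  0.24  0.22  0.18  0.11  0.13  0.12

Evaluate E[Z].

E[Z] = Σ z·P(Z=z)
 = 0·0.24 + 2·0.22 + 3·0.18 + 4·0.11 + 6·0.13 + 8·0.12
 = 0 + 0.44 + 0.54 + 0.44 + 0.78 + 0.96
 = 3.16

3.16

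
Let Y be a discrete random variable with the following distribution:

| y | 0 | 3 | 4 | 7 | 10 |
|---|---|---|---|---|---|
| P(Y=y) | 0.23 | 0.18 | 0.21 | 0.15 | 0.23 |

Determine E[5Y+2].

25.65

E[5Y+2] = Σ (5y+2)·P(Y=y)
 = 2·0.23 + 17·0.18 + 22·0.21 + 37·0.15 + 52·0.23
 = 0.46 + 3.06 + 4.62 + 5.55 + 11.96
 = 25.65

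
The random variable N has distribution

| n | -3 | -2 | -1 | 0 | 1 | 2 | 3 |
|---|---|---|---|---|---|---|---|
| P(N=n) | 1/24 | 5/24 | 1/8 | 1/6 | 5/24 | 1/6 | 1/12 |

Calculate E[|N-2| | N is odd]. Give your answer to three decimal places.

1.909

P(N is odd) = 1/24 + 1/8 + 5/24 + 1/12 = 11/24.
E[|N-2| | N is odd] = [5·1/24 + 3·1/8 + 1·5/24 + 1·1/12] / (11/24)
 = 7/8 / (11/24)
 = 21/11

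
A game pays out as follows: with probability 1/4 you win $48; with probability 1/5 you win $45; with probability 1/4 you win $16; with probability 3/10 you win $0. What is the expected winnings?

E[payout] = 48·1/4 + 45·1/5 + 16·1/4 + 0·3/10
 = 12 + 9 + 4 + 0
 = 25

25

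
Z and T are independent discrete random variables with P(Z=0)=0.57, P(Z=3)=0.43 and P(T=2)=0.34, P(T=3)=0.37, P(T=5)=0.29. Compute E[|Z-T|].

E[|Z-T|] = Σ_z Σ_t |z-t| · P(Z=z)P(T=t)
 = 2·0.1938 + 3·0.2109 + 5·0.1653 + 1·0.1462 + 0·0.1591 + 2·0.1247
 = 0.3876 + 0.6327 + 0.8265 + 0.1462 + 0 + 0.2494
 = 2.2424

2.2424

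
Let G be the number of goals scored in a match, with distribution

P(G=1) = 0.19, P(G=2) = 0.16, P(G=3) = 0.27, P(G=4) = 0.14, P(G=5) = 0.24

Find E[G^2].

E[G^2] = Σ g^2·P(G=g)
 = 1·0.19 + 4·0.16 + 9·0.27 + 16·0.14 + 25·0.24
 = 0.19 + 0.64 + 2.43 + 2.24 + 6
 = 11.5

11.5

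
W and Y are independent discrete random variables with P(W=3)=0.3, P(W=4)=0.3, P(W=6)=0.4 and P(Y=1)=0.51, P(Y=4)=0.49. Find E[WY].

E[WY] = Σ_w Σ_y wy · P(W=w)P(Y=y)
 = 3·0.153 + 12·0.147 + 4·0.153 + 16·0.147 + 6·0.204 + 24·0.196
 = 0.459 + 1.764 + 0.612 + 2.352 + 1.224 + 4.704
 = 11.115

11.115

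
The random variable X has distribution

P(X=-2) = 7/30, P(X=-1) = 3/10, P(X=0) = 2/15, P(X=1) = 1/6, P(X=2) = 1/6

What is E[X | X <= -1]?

-1.4375

P(X <= -1) = 7/30 + 3/10 = 8/15.
E[X | X <= -1] = [(-2)·7/30 + (-1)·3/10] / (8/15)
 = -23/30 / (8/15)
 = -23/16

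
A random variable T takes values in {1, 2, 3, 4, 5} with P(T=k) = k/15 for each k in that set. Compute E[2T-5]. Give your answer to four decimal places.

E[2T-5] = Σ (2t-5)·P(T=t)
 = (-3)·1/15 + (-1)·2/15 + 1·1/5 + 3·4/15 + 5·1/3
 = (-1/5) + (-2/15) + 1/5 + 4/5 + 5/3
 = 7/3

2.3333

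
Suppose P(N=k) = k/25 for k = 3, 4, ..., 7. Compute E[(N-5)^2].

E[(N-5)^2] = Σ (n-5)^2·P(N=n)
 = 4·3/25 + 1·4/25 + 0·1/5 + 1·6/25 + 4·7/25
 = 12/25 + 4/25 + 0 + 6/25 + 28/25
 = 2

2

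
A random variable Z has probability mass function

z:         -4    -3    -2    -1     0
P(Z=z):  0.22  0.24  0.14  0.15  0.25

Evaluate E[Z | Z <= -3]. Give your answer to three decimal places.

P(Z <= -3) = 0.22 + 0.24 = 0.46.
E[Z | Z <= -3] = [(-4)·0.22 + (-3)·0.24] / 0.46
 = -1.6 / 0.46
 = -80/23

-3.478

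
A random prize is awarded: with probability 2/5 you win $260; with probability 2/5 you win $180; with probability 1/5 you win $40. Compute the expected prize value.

184

E[payout] = 260·2/5 + 180·2/5 + 40·1/5
 = 104 + 72 + 8
 = 184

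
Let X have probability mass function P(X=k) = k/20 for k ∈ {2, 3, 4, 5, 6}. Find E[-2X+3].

-6

E[-2X+3] = Σ (-2x+3)·P(X=x)
 = (-1)·1/10 + (-3)·3/20 + (-5)·1/5 + (-7)·1/4 + (-9)·3/10
 = (-1/10) + (-9/20) + (-1) + (-7/4) + (-27/10)
 = -6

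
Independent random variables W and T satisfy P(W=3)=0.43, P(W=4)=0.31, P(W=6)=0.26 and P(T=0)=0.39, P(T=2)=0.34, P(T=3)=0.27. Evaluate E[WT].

6.0941

E[WT] = Σ_w Σ_t wt · P(W=w)P(T=t)
 = 0·0.1677 + 6·0.1462 + 9·0.1161 + 0·0.1209 + 8·0.1054 + 12·0.0837 + 0·0.1014 + 12·0.0884 + 18·0.0702
 = 0 + 0.8772 + 1.0449 + 0 + 0.8432 + 1.0044 + 0 + 1.0608 + 1.2636
 = 6.0941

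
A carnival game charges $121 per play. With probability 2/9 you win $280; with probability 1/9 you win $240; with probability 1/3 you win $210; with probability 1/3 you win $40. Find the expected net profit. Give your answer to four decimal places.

E[payout] = 280·2/9 + 240·1/9 + 210·1/3 + 40·1/3
 = 560/9 + 80/3 + 70 + 40/3
 = 1550/9
Net = 1550/9 - 121 = 461/9

51.2222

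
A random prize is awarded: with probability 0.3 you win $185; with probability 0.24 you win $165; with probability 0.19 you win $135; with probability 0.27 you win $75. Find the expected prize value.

141

E[payout] = 185·0.3 + 165·0.24 + 135·0.19 + 75·0.27
 = 55.5 + 39.6 + 25.65 + 20.25
 = 141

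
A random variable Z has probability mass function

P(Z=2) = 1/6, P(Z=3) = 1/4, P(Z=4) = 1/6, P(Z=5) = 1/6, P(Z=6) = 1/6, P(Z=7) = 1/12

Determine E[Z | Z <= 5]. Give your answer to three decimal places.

P(Z <= 5) = 1/6 + 1/4 + 1/6 + 1/6 = 3/4.
E[Z | Z <= 5] = [2·1/6 + 3·1/4 + 4·1/6 + 5·1/6] / (3/4)
 = 31/12 / (3/4)
 = 31/9

3.444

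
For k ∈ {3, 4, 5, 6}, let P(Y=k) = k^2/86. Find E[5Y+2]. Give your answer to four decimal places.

E[5Y+2] = Σ (5y+2)·P(Y=y)
 = 17·9/86 + 22·8/43 + 27·25/86 + 32·18/43
 = 153/86 + 176/43 + 675/86 + 576/43
 = 1166/43

27.1163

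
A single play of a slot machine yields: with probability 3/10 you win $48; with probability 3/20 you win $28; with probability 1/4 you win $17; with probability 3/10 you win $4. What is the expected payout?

E[payout] = 48·3/10 + 28·3/20 + 17·1/4 + 4·3/10
 = 72/5 + 21/5 + 17/4 + 6/5
 = 481/20

24.05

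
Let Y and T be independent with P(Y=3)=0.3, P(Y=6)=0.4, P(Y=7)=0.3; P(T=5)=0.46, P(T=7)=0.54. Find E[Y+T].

11.48

E[Y+T] = Σ_y Σ_t (y+t) · P(Y=y)P(T=t)
 = 8·0.138 + 10·0.162 + 11·0.184 + 13·0.216 + 12·0.138 + 14·0.162
 = 1.104 + 1.62 + 2.024 + 2.808 + 1.656 + 2.268
 = 11.48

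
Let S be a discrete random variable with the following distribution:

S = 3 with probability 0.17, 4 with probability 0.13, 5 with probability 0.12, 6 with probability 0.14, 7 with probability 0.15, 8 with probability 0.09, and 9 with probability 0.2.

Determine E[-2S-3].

-15.08

E[-2S-3] = Σ (-2s-3)·P(S=s)
 = (-9)·0.17 + (-11)·0.13 + (-13)·0.12 + (-15)·0.14 + (-17)·0.15 + (-19)·0.09 + (-21)·0.2
 = (-1.53) + (-1.43) + (-1.56) + (-2.1) + (-2.55) + (-1.71) + (-4.2)
 = -15.08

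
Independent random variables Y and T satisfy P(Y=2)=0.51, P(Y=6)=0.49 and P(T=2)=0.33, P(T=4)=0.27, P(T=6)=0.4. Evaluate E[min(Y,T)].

E[min(Y,T)] = Σ_y Σ_t min(y,t) · P(Y=y)P(T=t)
 = 2·0.1683 + 2·0.1377 + 2·0.204 + 2·0.1617 + 4·0.1323 + 6·0.196
 = 0.3366 + 0.2754 + 0.408 + 0.3234 + 0.5292 + 1.176
 = 3.0486

3.0486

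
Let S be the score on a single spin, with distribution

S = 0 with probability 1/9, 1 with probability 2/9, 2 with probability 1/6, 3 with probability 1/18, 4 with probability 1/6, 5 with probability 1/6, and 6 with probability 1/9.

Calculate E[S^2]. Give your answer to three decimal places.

12.222

E[S^2] = Σ s^2·P(S=s)
 = 0·1/9 + 1·2/9 + 4·1/6 + 9·1/18 + 16·1/6 + 25·1/6 + 36·1/9
 = 0 + 2/9 + 2/3 + 1/2 + 8/3 + 25/6 + 4
 = 110/9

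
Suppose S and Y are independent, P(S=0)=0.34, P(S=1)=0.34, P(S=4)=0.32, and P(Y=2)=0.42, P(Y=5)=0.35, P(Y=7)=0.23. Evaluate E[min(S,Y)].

E[min(S,Y)] = Σ_s Σ_y min(s,y) · P(S=s)P(Y=y)
 = 0·0.1428 + 0·0.119 + 0·0.0782 + 1·0.1428 + 1·0.119 + 1·0.0782 + 2·0.1344 + 4·0.112 + 4·0.0736
 = 0 + 0 + 0 + 0.1428 + 0.119 + 0.0782 + 0.2688 + 0.448 + 0.2944
 = 1.3512

1.3512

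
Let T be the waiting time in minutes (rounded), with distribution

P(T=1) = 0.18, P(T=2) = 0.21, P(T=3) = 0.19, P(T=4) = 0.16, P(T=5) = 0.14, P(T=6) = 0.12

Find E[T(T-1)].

9.88

E[T(T-1)] = Σ t(t-1)·P(T=t)
 = 0·0.18 + 2·0.21 + 6·0.19 + 12·0.16 + 20·0.14 + 30·0.12
 = 0 + 0.42 + 1.14 + 1.92 + 2.8 + 3.6
 = 9.88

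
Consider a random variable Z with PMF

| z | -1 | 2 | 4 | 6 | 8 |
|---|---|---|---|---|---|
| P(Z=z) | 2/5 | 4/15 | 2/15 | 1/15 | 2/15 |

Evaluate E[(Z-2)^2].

E[(Z-2)^2] = Σ (z-2)^2·P(Z=z)
 = 9·2/5 + 0·4/15 + 4·2/15 + 16·1/15 + 36·2/15
 = 18/5 + 0 + 8/15 + 16/15 + 24/5
 = 10

10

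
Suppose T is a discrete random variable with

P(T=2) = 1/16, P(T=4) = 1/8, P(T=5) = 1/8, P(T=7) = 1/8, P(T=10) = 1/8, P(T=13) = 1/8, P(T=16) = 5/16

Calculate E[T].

E[T] = Σ t·P(T=t)
 = 2·1/16 + 4·1/8 + 5·1/8 + 7·1/8 + 10·1/8 + 13·1/8 + 16·5/16
 = 1/8 + 1/2 + 5/8 + 7/8 + 5/4 + 13/8 + 5
 = 10

10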